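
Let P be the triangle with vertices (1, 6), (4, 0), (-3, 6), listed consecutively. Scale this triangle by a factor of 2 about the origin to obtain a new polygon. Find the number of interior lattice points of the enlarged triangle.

By the shoelace formula, twice the signed area is |(1·0 − 4·6) + (4·6 − (-3)·0) + ((-3)·6 − 1·6)| = 24, so the area is 12.
Summing gcd(|Δx|,|Δy|) over the edges gives the boundary count: gcd(3,6) + gcd(7,6) + gcd(4,0) = 3+1+4 = 8.
Scaling by 2 multiplies the area by 2² = 4 (so the new area is 48) and multiplies the boundary lattice-point count by 2, giving 16.
By Pick's theorem, the interior count of the dilated polygon is 48 − 16/2 + 1 = 41.

41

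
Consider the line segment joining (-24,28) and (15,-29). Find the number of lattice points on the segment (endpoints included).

4

The number of lattice points on a segment between lattice points is gcd(|Δx|,|Δy|) + 1 = gcd(39,57) + 1 = 3 + 1 = 4.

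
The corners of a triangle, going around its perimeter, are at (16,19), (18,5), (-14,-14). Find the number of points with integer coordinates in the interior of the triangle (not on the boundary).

241

By the shoelace formula, twice the signed area is |(16·5 − 18·19) + (18·(-14) − (-14)·5) + ((-14)·19 − 16·(-14))| = 486, so the area is 243.
Summing gcd(|Δx|,|Δy|) over the edges gives the boundary count: gcd(2,14) + gcd(32,19) + gcd(30,33) = 2+1+3 = 6.
By Pick's theorem A = I + B/2 − 1, so I = 243 − 6/2 + 1 = 241.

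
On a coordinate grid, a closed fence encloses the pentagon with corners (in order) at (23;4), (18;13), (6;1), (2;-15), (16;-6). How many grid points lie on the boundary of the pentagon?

The number of boundary lattice points is Σ gcd(|Δx|,|Δy|) = gcd(5,9) + gcd(12,12) + gcd(4,16) + gcd(14,9) + gcd(7,10) = 1+12+4+1+1 = 19.

19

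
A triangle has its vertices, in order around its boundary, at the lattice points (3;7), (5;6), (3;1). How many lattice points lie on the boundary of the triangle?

8

Along each edge there are gcd(|Δx|,|Δy|)+1 lattice points, so counting each shared vertex once the boundary has gcd(2,1) + gcd(2,5) + gcd(0,6) = 1+1+6 = 8.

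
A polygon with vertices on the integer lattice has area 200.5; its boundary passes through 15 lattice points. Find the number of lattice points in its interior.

From Pick's theorem, I = A − B/2 + 1 = 200.5 − 15/2 + 1 = 194.

194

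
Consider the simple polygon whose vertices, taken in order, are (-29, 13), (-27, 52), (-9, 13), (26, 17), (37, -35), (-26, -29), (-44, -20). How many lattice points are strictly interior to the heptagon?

3471

By the shoelace formula, twice the signed area is |((-29)·52 − (-27)·13) + ((-27)·13 − (-9)·52) + ((-9)·17 − 26·13) + (26·(-35) − 37·17) + (37·(-29) − (-26)·(-35)) + ((-26)·(-20) − (-44)·(-29)) + ((-44)·13 − (-29)·(-20))| = 6961, so the area is 6961/2.
Summing gcd(|Δx|,|Δy|) over the edges gives the boundary count: gcd(2,39) + gcd(18,39) + gcd(35,4) + gcd(11,52) + gcd(63,6) + gcd(18,9) + gcd(15,33) = 1+3+1+1+3+9+3 = 21.
By Pick's theorem A = I + B/2 − 1, so I = 6961/2 − 21/2 + 1 = 3471.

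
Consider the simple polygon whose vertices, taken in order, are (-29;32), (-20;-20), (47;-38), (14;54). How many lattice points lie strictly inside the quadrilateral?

Using the shoelace formula, 2A = |[(-29)·(-20) − (-20)·32] + [(-20)·(-38) − 47·(-20)] + [47·54 − 14·(-38)] + [14·32 − (-29)·54]| = 8004, so the area is 4002.
The number of boundary lattice points is Σ gcd(|Δx|,|Δy|) = gcd(9,52) + gcd(67,18) + gcd(33,92) + gcd(43,22) = 1+1+1+1 = 4.
By Pick's theorem A = I + B/2 − 1, so I = 4002 − 4/2 + 1 = 4001.

4001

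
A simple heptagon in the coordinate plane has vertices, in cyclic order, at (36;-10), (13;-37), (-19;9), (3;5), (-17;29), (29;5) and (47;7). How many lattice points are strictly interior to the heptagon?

1703

The shoelace formula gives twice the area as |(36·(-37) − 13·(-10)) + (13·9 − (-19)·(-37)) + ((-19)·5 − 3·9) + (3·29 − (-17)·5) + ((-17)·5 − 29·29) + (29·7 − 47·5) + (47·(-10) − 36·7)| = 3418, so the area is 1709.
Summing gcd(|Δx|,|Δy|) over the edges gives the boundary count: gcd(23,27) + gcd(32,46) + gcd(22,4) + gcd(20,24) + gcd(46,24) + gcd(18,2) + gcd(11,17) = 1+2+2+4+2+2+1 = 14.
Pick's theorem gives I = A − B/2 + 1 = 1709 − 14/2 + 1 = 1703.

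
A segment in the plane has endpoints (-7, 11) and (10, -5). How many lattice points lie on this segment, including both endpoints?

The number of lattice points on a segment between lattice points is gcd(|Δx|,|Δy|) + 1 = gcd(17,16) + 1 = 1 + 1 = 2.

2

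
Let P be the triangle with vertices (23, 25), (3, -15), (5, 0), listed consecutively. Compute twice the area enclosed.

By the shoelace formula, twice the signed area is |[23·(-15) − 3·25] + [3·0 − 5·(-15)] + [5·25 − 23·0]| = 220, so the area is 110.

220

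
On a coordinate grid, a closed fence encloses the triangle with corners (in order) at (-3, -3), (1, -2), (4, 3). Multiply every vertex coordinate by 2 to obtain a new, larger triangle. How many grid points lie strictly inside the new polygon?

By the shoelace formula, twice the signed area is |((-3)·(-2) − 1·(-3)) + (1·3 − 4·(-2)) + (4·(-3) − (-3)·3)| = 17, so the area is 17/2.
The number of boundary lattice points is Σ gcd(|Δx|,|Δy|) = gcd(4,1) + gcd(3,5) + gcd(7,6) = 1+1+1 = 3.
Scaling by 2 multiplies the area by 2² = 4 (so the new area is 34) and multiplies the boundary lattice-point count by 2, giving 6.
By Pick's theorem, the interior count of the dilated polygon is 34 − 6/2 + 1 = 32.

32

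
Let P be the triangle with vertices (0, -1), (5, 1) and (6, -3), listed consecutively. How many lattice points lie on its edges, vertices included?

4

Along each edge there are gcd(|Δx|,|Δy|)+1 lattice points, so counting each shared vertex once the boundary has gcd(5,2) + gcd(1,4) + gcd(6,2) = 1+1+2 = 4.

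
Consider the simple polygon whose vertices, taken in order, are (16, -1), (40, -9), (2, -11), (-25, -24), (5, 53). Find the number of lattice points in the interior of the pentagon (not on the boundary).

Using the shoelace formula, 2A = |[16·(-9) − 40·(-1)] + [40·(-11) − 2·(-9)] + [2·(-24) − (-25)·(-11)] + [(-25)·53 − 5·(-24)] + [5·(-1) − 16·53]| = 2907, so the area is 2907/2.
The number of boundary lattice points is Σ gcd(|Δx|,|Δy|) = gcd(24,8) + gcd(38,2) + gcd(27,13) + gcd(30,77) + gcd(11,54) = 8+2+1+1+1 = 13.
By Pick's theorem A = I + B/2 − 1, so I = 2907/2 − 13/2 + 1 = 1448.

1448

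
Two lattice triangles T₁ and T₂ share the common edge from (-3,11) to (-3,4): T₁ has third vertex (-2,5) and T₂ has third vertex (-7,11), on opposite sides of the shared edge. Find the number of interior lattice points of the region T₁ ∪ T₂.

The union is the simple quadrilateral with vertices (-3,11), (-2,5), (-3,4), (-7,11) in order.
Using the shoelace formula, 2A = |((-3)·5 − (-2)·11) + ((-2)·4 − (-3)·5) + ((-3)·11 − (-7)·4) + ((-7)·11 − (-3)·11)| = 35, so the area is 17.5.
The number of boundary lattice points is Σ gcd(|Δx|,|Δy|) = gcd(1,6) + gcd(1,1) + gcd(4,7) + gcd(4,0) = 1+1+1+4 = 7.
By Pick's theorem I = A − B/2 + 1 = 17.5 − 7/2 + 1 = 15.

15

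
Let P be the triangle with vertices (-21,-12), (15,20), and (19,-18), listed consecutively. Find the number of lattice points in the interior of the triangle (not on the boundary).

745

By the shoelace formula, twice the signed area is |((-21)·20 − 15·(-12)) + (15·(-18) − 19·20) + (19·(-12) − (-21)·(-18))| = 1496, so the area is 748.
Along each edge there are gcd(|Δx|,|Δy|)+1 lattice points, so counting each shared vertex once the boundary has gcd(36,32) + gcd(4,38) + gcd(40,6) = 4+2+2 = 8.
By Pick's theorem A = I + B/2 − 1, so I = 748 − 8/2 + 1 = 745.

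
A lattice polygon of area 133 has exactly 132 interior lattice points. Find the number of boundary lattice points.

4

Pick's theorem gives A = I + B/2 − 1, so B = 2(A − I + 1) = 2(133 − 132 + 1) = 4.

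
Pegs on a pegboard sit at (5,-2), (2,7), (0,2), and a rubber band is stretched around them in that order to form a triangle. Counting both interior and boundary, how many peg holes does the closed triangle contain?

Using the shoelace formula, 2A = |[5·7 − 2·(-2)] + [2·2 − 0·7] + [0·(-2) − 5·2]| = 33, so the area is 33/2.
The number of boundary lattice points is Σ gcd(|Δx|,|Δy|) = gcd(3,9) + gcd(2,5) + gcd(5,4) = 3+1+1 = 5.
Pick's theorem gives I = A − B/2 + 1 = 33/2 − 5/2 + 1 = 15, so the closed region contains I + B = 15 + 5 = 20 lattice points.

20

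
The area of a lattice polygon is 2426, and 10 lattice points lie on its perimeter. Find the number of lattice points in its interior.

Pick's theorem A = I + B/2 − 1 rearranges to I = A − B/2 + 1 = 2426 − 10/2 + 1 = 2422.

2422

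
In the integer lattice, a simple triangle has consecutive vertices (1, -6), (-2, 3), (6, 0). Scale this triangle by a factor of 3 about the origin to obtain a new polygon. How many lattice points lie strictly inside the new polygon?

277

The shoelace formula gives twice the area as |(1·3 − (-2)·(-6)) + ((-2)·0 − 6·3) + (6·(-6) − 1·0)| = 63, so the area is 31.5.
The number of boundary lattice points is Σ gcd(|Δx|,|Δy|) = gcd(3,9) + gcd(8,3) + gcd(5,6) = 3+1+1 = 5.
Scaling by 3 multiplies the area by 3² = 9 (so the new area is 283.5) and multiplies the boundary lattice-point count by 3, giving 15.
By Pick's theorem, the interior count of the dilated polygon is 283.5 − 15/2 + 1 = 277.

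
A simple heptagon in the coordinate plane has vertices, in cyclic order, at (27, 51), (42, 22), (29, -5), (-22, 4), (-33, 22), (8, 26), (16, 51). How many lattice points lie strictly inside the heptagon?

Using the shoelace formula, 2A = |(27·22 − 42·51) + (42·(-5) − 29·22) + (29·4 − (-22)·(-5)) + ((-22)·22 − (-33)·4) + ((-33)·26 − 8·22) + (8·51 − 16·26) + (16·51 − 27·51)| = 4345, so the area is 2172.5.
The number of boundary lattice points is Σ gcd(|Δx|,|Δy|) = gcd(15,29) + gcd(13,27) + gcd(51,9) + gcd(11,18) + gcd(41,4) + gcd(8,25) + gcd(11,0) = 1+1+3+1+1+1+11 = 19.
Pick's theorem gives I = A − B/2 + 1 = 2172.5 − 19/2 + 1 = 2164.

2164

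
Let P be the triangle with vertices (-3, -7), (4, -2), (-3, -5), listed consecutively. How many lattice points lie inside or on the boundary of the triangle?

10

By the shoelace formula, twice the signed area is |((-3)·(-2) − 4·(-7)) + (4·(-5) − (-3)·(-2)) + ((-3)·(-7) − (-3)·(-5))| = 14, so the area is 7.
The number of boundary lattice points is Σ gcd(|Δx|,|Δy|) = gcd(7,5) + gcd(7,3) + gcd(0,2) = 1+1+2 = 4.
Pick's theorem gives I = A − B/2 + 1 = 7 − 4/2 + 1 = 6, so the closed region contains I + B = 6 + 4 = 10 lattice points.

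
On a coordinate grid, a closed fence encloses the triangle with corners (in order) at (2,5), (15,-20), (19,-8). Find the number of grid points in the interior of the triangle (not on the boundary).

126

The shoelace formula gives twice the area as |(2·(-20) − 15·5) + (15·(-8) − 19·(-20)) + (19·5 − 2·(-8))| = 256, so the area is 128.
Summing gcd(|Δx|,|Δy|) over the edges gives the boundary count: gcd(13,25) + gcd(4,12) + gcd(17,13) = 1+4+1 = 6.
Pick's theorem gives I = A − B/2 + 1 = 128 − 6/2 + 1 = 126.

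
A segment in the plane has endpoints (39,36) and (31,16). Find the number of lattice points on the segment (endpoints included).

The number of lattice points on a segment between lattice points is gcd(|Δx|,|Δy|) + 1 = gcd(8,20) + 1 = 4 + 1 = 5.

5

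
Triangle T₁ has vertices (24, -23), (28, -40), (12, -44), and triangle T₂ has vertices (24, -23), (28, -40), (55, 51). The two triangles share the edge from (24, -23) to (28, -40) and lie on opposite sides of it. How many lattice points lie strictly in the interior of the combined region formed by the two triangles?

The union is the simple quadrilateral with vertices (24, -23), (12, -44), (28, -40), (55, 51) in order.
Using the shoelace formula, 2A = |[24·(-44) − 12·(-23)] + [12·(-40) − 28·(-44)] + [28·51 − 55·(-40)] + [55·(-23) − 24·51]| = 1111, so the area is 555.5.
Along each edge there are gcd(|Δx|,|Δy|)+1 lattice points, so counting each shared vertex once the boundary has gcd(12,21) + gcd(16,4) + gcd(27,91) + gcd(31,74) = 3+4+1+1 = 9.
By Pick's theorem I = A − B/2 + 1 = 555.5 − 9/2 + 1 = 552.

552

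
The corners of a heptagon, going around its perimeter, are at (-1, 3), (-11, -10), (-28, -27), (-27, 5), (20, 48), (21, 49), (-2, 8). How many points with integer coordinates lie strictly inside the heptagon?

972

The shoelace formula gives twice the area as |((-1)·(-10) − (-11)·3) + ((-11)·(-27) − (-28)·(-10)) + ((-28)·5 − (-27)·(-27)) + ((-27)·48 − 20·5) + (20·49 − 21·48) + (21·8 − (-2)·49) + ((-2)·3 − (-1)·8)| = 1965, so the area is 1965/2.
Summing gcd(|Δx|,|Δy|) over the edges gives the boundary count: gcd(10,13) + gcd(17,17) + gcd(1,32) + gcd(47,43) + gcd(1,1) + gcd(23,41) + gcd(1,5) = 1+17+1+1+1+1+1 = 23.
Pick's theorem gives I = A − B/2 + 1 = 1965/2 − 23/2 + 1 = 972.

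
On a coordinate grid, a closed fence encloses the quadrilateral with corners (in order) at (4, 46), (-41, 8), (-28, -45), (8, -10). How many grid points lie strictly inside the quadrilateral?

2515

By the shoelace formula, twice the signed area is |[4·8 − (-41)·46] + [(-41)·(-45) − (-28)·8] + [(-28)·(-10) − 8·(-45)] + [8·46 − 4·(-10)]| = 5035, so the area is 5035/2.
The number of boundary lattice points is Σ gcd(|Δx|,|Δy|) = gcd(45,38) + gcd(13,53) + gcd(36,35) + gcd(4,56) = 1+1+1+4 = 7.
By Pick's theorem A = I + B/2 − 1, so I = 5035/2 − 7/2 + 1 = 2515.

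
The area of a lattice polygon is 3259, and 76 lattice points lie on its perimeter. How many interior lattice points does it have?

Pick's theorem A = I + B/2 − 1 rearranges to I = A − B/2 + 1 = 3259 − 76/2 + 1 = 3222.

3222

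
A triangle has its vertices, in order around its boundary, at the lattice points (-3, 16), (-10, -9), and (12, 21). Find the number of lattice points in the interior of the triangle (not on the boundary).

167

The shoelace formula gives twice the area as |((-3)·(-9) − (-10)·16) + ((-10)·21 − 12·(-9)) + (12·16 − (-3)·21)| = 340, so the area is 170.
Summing gcd(|Δx|,|Δy|) over the edges gives the boundary count: gcd(7,25) + gcd(22,30) + gcd(15,5) = 1+2+5 = 8.
By Pick's theorem A = I + B/2 − 1, so I = 170 − 8/2 + 1 = 167.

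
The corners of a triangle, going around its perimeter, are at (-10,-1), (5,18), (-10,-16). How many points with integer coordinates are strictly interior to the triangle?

The shoelace formula gives twice the area as |((-10)·18 − 5·(-1)) + (5·(-16) − (-10)·18) + ((-10)·(-1) − (-10)·(-16))| = 225, so the area is 112.5.
Along each edge there are gcd(|Δx|,|Δy|)+1 lattice points, so counting each shared vertex once the boundary has gcd(15,19) + gcd(15,34) + gcd(0,15) = 1+1+15 = 17.
By Pick's theorem A = I + B/2 − 1, so I = 112.5 − 17/2 + 1 = 105.

105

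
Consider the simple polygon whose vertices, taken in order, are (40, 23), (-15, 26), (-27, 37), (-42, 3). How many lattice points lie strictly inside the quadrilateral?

958

Using the shoelace formula, 2A = |(40·26 − (-15)·23) + ((-15)·37 − (-27)·26) + ((-27)·3 − (-42)·37) + ((-42)·23 − 40·3)| = 1919, so the area is 1919/2.
Along each edge there are gcd(|Δx|,|Δy|)+1 lattice points, so counting each shared vertex once the boundary has gcd(55,3) + gcd(12,11) + gcd(15,34) + gcd(82,20) = 1+1+1+2 = 5.
By Pick's theorem A = I + B/2 − 1, so I = 1919/2 − 5/2 + 1 = 958.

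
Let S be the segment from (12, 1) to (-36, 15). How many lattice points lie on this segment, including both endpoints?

3

The number of lattice points on a segment between lattice points is gcd(|Δx|,|Δy|) + 1 = gcd(48,14) + 1 = 2 + 1 = 3.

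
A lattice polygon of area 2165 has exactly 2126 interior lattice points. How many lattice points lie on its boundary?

Pick's theorem gives A = I + B/2 − 1, so B = 2(A − I + 1) = 2(2165 − 2126 + 1) = 80.

80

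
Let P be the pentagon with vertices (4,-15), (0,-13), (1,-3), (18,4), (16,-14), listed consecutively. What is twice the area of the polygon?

Using the shoelace formula, 2A = |(4·(-13) − 0·(-15)) + (0·(-3) − 1·(-13)) + (1·4 − 18·(-3)) + (18·(-14) − 16·4) + (16·(-15) − 4·(-14))| = 481, so the area is 481/2.

481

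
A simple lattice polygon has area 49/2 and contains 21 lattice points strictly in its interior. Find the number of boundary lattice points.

9

Pick's theorem gives A = I + B/2 − 1, so B = 2(A − I + 1) = 2(49/2 − 21 + 1) = 9.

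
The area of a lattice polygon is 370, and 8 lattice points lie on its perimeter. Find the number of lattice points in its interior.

367

Pick's theorem A = I + B/2 − 1 rearranges to I = A − B/2 + 1 = 370 − 8/2 + 1 = 367.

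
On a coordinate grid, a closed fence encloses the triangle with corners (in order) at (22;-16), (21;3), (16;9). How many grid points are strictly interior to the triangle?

44

The shoelace formula gives twice the area as |(22·3 − 21·(-16)) + (21·9 − 16·3) + (16·(-16) − 22·9)| = 89, so the area is 89/2.
The number of boundary lattice points is Σ gcd(|Δx|,|Δy|) = gcd(1,19) + gcd(5,6) + gcd(6,25) = 1+1+1 = 3.
Pick's theorem gives I = A − B/2 + 1 = 89/2 − 3/2 + 1 = 44.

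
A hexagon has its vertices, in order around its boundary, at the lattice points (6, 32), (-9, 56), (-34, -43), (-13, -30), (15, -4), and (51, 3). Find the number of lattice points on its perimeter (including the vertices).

9

Summing gcd(|Δx|,|Δy|) over the edges gives the boundary count: gcd(15,24) + gcd(25,99) + gcd(21,13) + gcd(28,26) + gcd(36,7) + gcd(45,29) = 3+1+1+2+1+1 = 9.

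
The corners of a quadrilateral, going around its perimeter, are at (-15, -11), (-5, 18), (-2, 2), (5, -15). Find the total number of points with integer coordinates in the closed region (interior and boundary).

284

Using the shoelace formula, 2A = |((-15)·18 − (-5)·(-11)) + ((-5)·2 − (-2)·18) + ((-2)·(-15) − 5·2) + (5·(-11) − (-15)·(-15))| = 559, so the area is 559/2.
Summing gcd(|Δx|,|Δy|) over the edges gives the boundary count: gcd(10,29) + gcd(3,16) + gcd(7,17) + gcd(20,4) = 1+1+1+4 = 7.
Pick's theorem gives I = A − B/2 + 1 = 559/2 − 7/2 + 1 = 277, so the closed region contains I + B = 277 + 7 = 284 lattice points.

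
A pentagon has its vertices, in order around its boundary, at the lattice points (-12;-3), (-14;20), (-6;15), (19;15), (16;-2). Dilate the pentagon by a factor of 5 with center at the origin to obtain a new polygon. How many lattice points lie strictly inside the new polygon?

Using the shoelace formula, 2A = |((-12)·20 − (-14)·(-3)) + ((-14)·15 − (-6)·20) + ((-6)·15 − 19·15) + (19·(-2) − 16·15) + (16·(-3) − (-12)·(-2))| = 1097, so the area is 548.5.
Summing gcd(|Δx|,|Δy|) over the edges gives the boundary count: gcd(2,23) + gcd(8,5) + gcd(25,0) + gcd(3,17) + gcd(28,1) = 1+1+25+1+1 = 29.
Scaling by 5 multiplies the area by 5² = 25 (so the new area is 13712.5) and multiplies the boundary lattice-point count by 5, giving 145.
By Pick's theorem, the interior count of the dilated polygon is 13712.5 − 145/2 + 1 = 13641.

13641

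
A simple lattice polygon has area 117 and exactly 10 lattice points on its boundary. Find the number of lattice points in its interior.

113

From Pick's theorem, I = A − B/2 + 1 = 117 − 10/2 + 1 = 113.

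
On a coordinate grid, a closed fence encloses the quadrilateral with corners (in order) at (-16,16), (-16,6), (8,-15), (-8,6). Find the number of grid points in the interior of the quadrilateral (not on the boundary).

Using the shoelace formula, 2A = |[(-16)·6 − (-16)·16] + [(-16)·(-15) − 8·6] + [8·6 − (-8)·(-15)] + [(-8)·16 − (-16)·6]| = 248, so the area is 124.
Summing gcd(|Δx|,|Δy|) over the edges gives the boundary count: gcd(0,10) + gcd(24,21) + gcd(16,21) + gcd(8,10) = 10+3+1+2 = 16.
By Pick's theorem A = I + B/2 − 1, so I = 124 − 16/2 + 1 = 117.

117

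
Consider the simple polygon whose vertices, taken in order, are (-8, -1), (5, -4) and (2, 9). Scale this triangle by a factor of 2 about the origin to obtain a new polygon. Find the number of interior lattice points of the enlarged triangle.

The shoelace formula gives twice the area as |((-8)·(-4) − 5·(-1)) + (5·9 − 2·(-4)) + (2·(-1) − (-8)·9)| = 160, so the area is 80.
Summing gcd(|Δx|,|Δy|) over the edges gives the boundary count: gcd(13,3) + gcd(3,13) + gcd(10,10) = 1+1+10 = 12.
Scaling by 2 multiplies the area by 2² = 4 (so the new area is 320) and multiplies the boundary lattice-point count by 2, giving 24.
By Pick's theorem, the interior count of the dilated polygon is 320 − 24/2 + 1 = 309.

309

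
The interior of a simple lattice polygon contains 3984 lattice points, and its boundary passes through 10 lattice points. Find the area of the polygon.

3988

Pick's theorem states A = I + B/2 − 1, so A = 3984 + 10/2 − 1 = 3988.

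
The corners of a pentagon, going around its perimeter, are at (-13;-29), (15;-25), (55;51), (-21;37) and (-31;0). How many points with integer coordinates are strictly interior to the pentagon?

4021

By the shoelace formula, twice the signed area is |[(-13)·(-25) − 15·(-29)] + [15·51 − 55·(-25)] + [55·37 − (-21)·51] + [(-21)·0 − (-31)·37] + [(-31)·(-29) − (-13)·0]| = 8052, so the area is 4026.
Summing gcd(|Δx|,|Δy|) over the edges gives the boundary count: gcd(28,4) + gcd(40,76) + gcd(76,14) + gcd(10,37) + gcd(18,29) = 4+4+2+1+1 = 12.
Pick's theorem gives I = A − B/2 + 1 = 4026 − 12/2 + 1 = 4021.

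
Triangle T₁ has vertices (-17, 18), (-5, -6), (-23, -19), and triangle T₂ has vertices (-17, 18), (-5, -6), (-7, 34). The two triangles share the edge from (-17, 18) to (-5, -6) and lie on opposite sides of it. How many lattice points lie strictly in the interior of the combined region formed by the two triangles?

508

The union is the simple quadrilateral with vertices (-17, 18), (-23, -19), (-5, -6), (-7, 34) in order.
Using the shoelace formula, 2A = |((-17)·(-19) − (-23)·18) + ((-23)·(-6) − (-5)·(-19)) + ((-5)·34 − (-7)·(-6)) + ((-7)·18 − (-17)·34)| = 1020, so the area is 510.
Summing gcd(|Δx|,|Δy|) over the edges gives the boundary count: gcd(6,37) + gcd(18,13) + gcd(2,40) + gcd(10,16) = 1+1+2+2 = 6.
By Pick's theorem I = A − B/2 + 1 = 510 − 6/2 + 1 = 508.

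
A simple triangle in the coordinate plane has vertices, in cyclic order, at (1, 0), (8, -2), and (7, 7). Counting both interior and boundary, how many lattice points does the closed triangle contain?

33

By the shoelace formula, twice the signed area is |[1·(-2) − 8·0] + [8·7 − 7·(-2)] + [7·0 − 1·7]| = 61, so the area is 61/2.
The number of boundary lattice points is Σ gcd(|Δx|,|Δy|) = gcd(7,2) + gcd(1,9) + gcd(6,7) = 1+1+1 = 3.
Pick's theorem gives I = A − B/2 + 1 = 61/2 − 3/2 + 1 = 30, so the closed region contains I + B = 30 + 3 = 33 lattice points.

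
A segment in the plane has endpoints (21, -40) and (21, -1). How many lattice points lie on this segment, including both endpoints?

40

The number of lattice points on a segment between lattice points is gcd(|Δx|,|Δy|) + 1 = gcd(0,39) + 1 = 39 + 1 = 40.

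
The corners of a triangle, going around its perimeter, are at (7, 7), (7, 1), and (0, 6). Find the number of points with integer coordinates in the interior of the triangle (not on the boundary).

Using the shoelace formula, 2A = |(7·1 − 7·7) + (7·6 − 0·1) + (0·7 − 7·6)| = 42, so the area is 21.
The number of boundary lattice points is Σ gcd(|Δx|,|Δy|) = gcd(0,6) + gcd(7,5) + gcd(7,1) = 6+1+1 = 8.
By Pick's theorem A = I + B/2 − 1, so I = 21 − 8/2 + 1 = 18.

18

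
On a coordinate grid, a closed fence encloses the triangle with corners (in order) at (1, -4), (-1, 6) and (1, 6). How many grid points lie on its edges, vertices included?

The number of boundary lattice points is Σ gcd(|Δx|,|Δy|) = gcd(2,10) + gcd(2,0) + gcd(0,10) = 2+2+10 = 14.

14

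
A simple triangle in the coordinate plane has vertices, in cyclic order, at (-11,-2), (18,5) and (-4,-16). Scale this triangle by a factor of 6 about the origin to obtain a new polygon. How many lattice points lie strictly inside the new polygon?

The shoelace formula gives twice the area as |[(-11)·5 − 18·(-2)] + [18·(-16) − (-4)·5] + [(-4)·(-2) − (-11)·(-16)]| = 455, so the area is 455/2.
Summing gcd(|Δx|,|Δy|) over the edges gives the boundary count: gcd(29,7) + gcd(22,21) + gcd(7,14) = 1+1+7 = 9.
Scaling by 6 multiplies the area by 6² = 36 (so the new area is 8190) and multiplies the boundary lattice-point count by 6, giving 54.
By Pick's theorem, the interior count of the dilated polygon is 8190 − 54/2 + 1 = 8164.

8164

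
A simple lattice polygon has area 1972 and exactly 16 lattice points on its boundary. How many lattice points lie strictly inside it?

1965

Pick's theorem A = I + B/2 − 1 rearranges to I = A − B/2 + 1 = 1972 − 16/2 + 1 = 1965.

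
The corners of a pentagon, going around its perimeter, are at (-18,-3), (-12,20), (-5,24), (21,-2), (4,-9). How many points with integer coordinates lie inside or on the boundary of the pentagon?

The shoelace formula gives twice the area as |((-18)·20 − (-12)·(-3)) + ((-12)·24 − (-5)·20) + ((-5)·(-2) − 21·24) + (21·(-9) − 4·(-2)) + (4·(-3) − (-18)·(-9))| = 1433, so the area is 716.5.
Summing gcd(|Δx|,|Δy|) over the edges gives the boundary count: gcd(6,23) + gcd(7,4) + gcd(26,26) + gcd(17,7) + gcd(22,6) = 1+1+26+1+2 = 31.
Pick's theorem gives I = A − B/2 + 1 = 716.5 − 31/2 + 1 = 702, so the closed region contains I + B = 702 + 31 = 733 lattice points.

733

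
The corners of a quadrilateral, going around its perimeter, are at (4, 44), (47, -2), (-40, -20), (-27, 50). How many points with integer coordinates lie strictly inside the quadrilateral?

The shoelace formula gives twice the area as |(4·(-2) − 47·44) + (47·(-20) − (-40)·(-2)) + ((-40)·50 − (-27)·(-20)) + ((-27)·44 − 4·50)| = 7024, so the area is 3512.
Summing gcd(|Δx|,|Δy|) over the edges gives the boundary count: gcd(43,46) + gcd(87,18) + gcd(13,70) + gcd(31,6) = 1+3+1+1 = 6.
Pick's theorem gives I = A − B/2 + 1 = 3512 − 6/2 + 1 = 3510.

3510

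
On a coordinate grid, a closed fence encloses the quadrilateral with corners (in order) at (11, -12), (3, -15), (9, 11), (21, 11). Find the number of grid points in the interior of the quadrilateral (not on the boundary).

226

The shoelace formula gives twice the area as |(11·(-15) − 3·(-12)) + (3·11 − 9·(-15)) + (9·11 − 21·11) + (21·(-12) − 11·11)| = 466, so the area is 233.
Summing gcd(|Δx|,|Δy|) over the edges gives the boundary count: gcd(8,3) + gcd(6,26) + gcd(12,0) + gcd(10,23) = 1+2+12+1 = 16.
Pick's theorem gives I = A − B/2 + 1 = 233 − 16/2 + 1 = 226.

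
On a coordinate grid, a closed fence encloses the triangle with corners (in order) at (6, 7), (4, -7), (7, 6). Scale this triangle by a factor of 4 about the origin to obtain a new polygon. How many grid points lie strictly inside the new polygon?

By the shoelace formula, twice the signed area is |(6·(-7) − 4·7) + (4·6 − 7·(-7)) + (7·7 − 6·6)| = 16, so the area is 8.
The number of boundary lattice points is Σ gcd(|Δx|,|Δy|) = gcd(2,14) + gcd(3,13) + gcd(1,1) = 2+1+1 = 4.
Scaling by 4 multiplies the area by 4² = 16 (so the new area is 128) and multiplies the boundary lattice-point count by 4, giving 16.
By Pick's theorem, the interior count of the dilated polygon is 128 − 16/2 + 1 = 121.

121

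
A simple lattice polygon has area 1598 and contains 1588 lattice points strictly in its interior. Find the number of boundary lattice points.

22

Pick's theorem gives A = I + B/2 − 1, so B = 2(A − I + 1) = 2(1598 − 1588 + 1) = 22.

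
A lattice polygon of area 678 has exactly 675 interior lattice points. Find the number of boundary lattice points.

8

Pick's theorem gives A = I + B/2 − 1, so B = 2(A − I + 1) = 2(678 − 675 + 1) = 8.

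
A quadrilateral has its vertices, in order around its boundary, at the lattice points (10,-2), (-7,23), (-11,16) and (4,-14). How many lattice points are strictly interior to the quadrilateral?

Using the shoelace formula, 2A = |(10·23 − (-7)·(-2)) + ((-7)·16 − (-11)·23) + ((-11)·(-14) − 4·16) + (4·(-2) − 10·(-14))| = 579, so the area is 289.5.
Along each edge there are gcd(|Δx|,|Δy|)+1 lattice points, so counting each shared vertex once the boundary has gcd(17,25) + gcd(4,7) + gcd(15,30) + gcd(6,12) = 1+1+15+6 = 23.
Pick's theorem gives I = A − B/2 + 1 = 289.5 − 23/2 + 1 = 279.

279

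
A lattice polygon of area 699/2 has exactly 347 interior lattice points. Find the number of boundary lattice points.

7

Pick's theorem gives A = I + B/2 − 1, so B = 2(A − I + 1) = 2(699/2 − 347 + 1) = 7.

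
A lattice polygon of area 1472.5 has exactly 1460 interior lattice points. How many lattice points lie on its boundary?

Pick's theorem gives A = I + B/2 − 1, so B = 2(A − I + 1) = 2(1472.5 − 1460 + 1) = 27.

27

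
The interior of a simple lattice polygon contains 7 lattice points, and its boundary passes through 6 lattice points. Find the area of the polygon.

By Pick's theorem, A = I + B/2 − 1 = 7 + 6/2 − 1 = 9.

9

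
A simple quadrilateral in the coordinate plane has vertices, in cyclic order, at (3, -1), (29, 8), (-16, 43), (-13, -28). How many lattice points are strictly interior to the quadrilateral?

The shoelace formula gives twice the area as |(3·8 − 29·(-1)) + (29·43 − (-16)·8) + ((-16)·(-28) − (-13)·43) + ((-13)·(-1) − 3·(-28))| = 2532, so the area is 1266.
The number of boundary lattice points is Σ gcd(|Δx|,|Δy|) = gcd(26,9) + gcd(45,35) + gcd(3,71) + gcd(16,27) = 1+5+1+1 = 8.
By Pick's theorem A = I + B/2 − 1, so I = 1266 − 8/2 + 1 = 1263.

1263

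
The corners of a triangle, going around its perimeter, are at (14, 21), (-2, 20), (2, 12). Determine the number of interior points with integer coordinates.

The shoelace formula gives twice the area as |(14·20 − (-2)·21) + ((-2)·12 − 2·20) + (2·21 − 14·12)| = 132, so the area is 66.
The number of boundary lattice points is Σ gcd(|Δx|,|Δy|) = gcd(16,1) + gcd(4,8) + gcd(12,9) = 1+4+3 = 8.
By Pick's theorem A = I + B/2 − 1, so I = 66 − 8/2 + 1 = 63.

63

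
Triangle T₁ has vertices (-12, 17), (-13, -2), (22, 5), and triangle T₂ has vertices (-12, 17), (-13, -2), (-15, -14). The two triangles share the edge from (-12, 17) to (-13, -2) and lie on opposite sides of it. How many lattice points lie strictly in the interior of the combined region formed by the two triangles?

The union is the simple quadrilateral with vertices (-12, 17), (22, 5), (-13, -2), (-15, -14) in order.
The shoelace formula gives twice the area as |((-12)·5 − 22·17) + (22·(-2) − (-13)·5) + ((-13)·(-14) − (-15)·(-2)) + ((-15)·17 − (-12)·(-14))| = 684, so the area is 342.
Summing gcd(|Δx|,|Δy|) over the edges gives the boundary count: gcd(34,12) + gcd(35,7) + gcd(2,12) + gcd(3,31) = 2+7+2+1 = 12.
By Pick's theorem I = A − B/2 + 1 = 342 − 12/2 + 1 = 337.

337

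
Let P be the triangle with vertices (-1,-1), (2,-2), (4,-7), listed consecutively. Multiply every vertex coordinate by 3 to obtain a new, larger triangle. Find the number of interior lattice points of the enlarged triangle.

55

By the shoelace formula, twice the signed area is |((-1)·(-2) − 2·(-1)) + (2·(-7) − 4·(-2)) + (4·(-1) − (-1)·(-7))| = 13, so the area is 6.5.
The number of boundary lattice points is Σ gcd(|Δx|,|Δy|) = gcd(3,1) + gcd(2,5) + gcd(5,6) = 1+1+1 = 3.
Scaling by 3 multiplies the area by 3² = 9 (so the new area is 117/2) and multiplies the boundary lattice-point count by 3, giving 9.
By Pick's theorem, the interior count of the dilated polygon is 117/2 − 9/2 + 1 = 55.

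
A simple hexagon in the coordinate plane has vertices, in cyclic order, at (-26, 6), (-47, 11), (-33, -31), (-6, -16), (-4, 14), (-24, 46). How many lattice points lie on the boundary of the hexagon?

Along each edge there are gcd(|Δx|,|Δy|)+1 lattice points, so counting each shared vertex once the boundary has gcd(21,5) + gcd(14,42) + gcd(27,15) + gcd(2,30) + gcd(20,32) + gcd(2,40) = 1+14+3+2+4+2 = 26.

26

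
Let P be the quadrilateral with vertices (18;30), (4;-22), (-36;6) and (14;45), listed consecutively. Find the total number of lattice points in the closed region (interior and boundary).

1694

The shoelace formula gives twice the area as |[18·(-22) − 4·30] + [4·6 − (-36)·(-22)] + [(-36)·45 − 14·6] + [14·30 − 18·45]| = 3378, so the area is 1689.
Summing gcd(|Δx|,|Δy|) over the edges gives the boundary count: gcd(14,52) + gcd(40,28) + gcd(50,39) + gcd(4,15) = 2+4+1+1 = 8.
Pick's theorem gives I = A − B/2 + 1 = 1689 − 8/2 + 1 = 1686, so the closed region contains I + B = 1686 + 8 = 1694 lattice points.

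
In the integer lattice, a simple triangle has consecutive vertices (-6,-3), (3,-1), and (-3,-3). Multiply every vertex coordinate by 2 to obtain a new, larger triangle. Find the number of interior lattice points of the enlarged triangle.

7

Using the shoelace formula, 2A = |[(-6)·(-1) − 3·(-3)] + [3·(-3) − (-3)·(-1)] + [(-3)·(-3) − (-6)·(-3)]| = 6, so the area is 3.
The number of boundary lattice points is Σ gcd(|Δx|,|Δy|) = gcd(9,2) + gcd(6,2) + gcd(3,0) = 1+2+3 = 6.
Scaling by 2 multiplies the area by 2² = 4 (so the new area is 12) and multiplies the boundary lattice-point count by 2, giving 12.
By Pick's theorem, the interior count of the dilated polygon is 12 − 12/2 + 1 = 7.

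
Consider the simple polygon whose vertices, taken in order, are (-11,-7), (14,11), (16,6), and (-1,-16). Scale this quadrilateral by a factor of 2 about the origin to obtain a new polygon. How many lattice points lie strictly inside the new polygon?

Using the shoelace formula, 2A = |((-11)·11 − 14·(-7)) + (14·6 − 16·11) + (16·(-16) − (-1)·6) + ((-1)·(-7) − (-11)·(-16))| = 534, so the area is 267.
Summing gcd(|Δx|,|Δy|) over the edges gives the boundary count: gcd(25,18) + gcd(2,5) + gcd(17,22) + gcd(10,9) = 1+1+1+1 = 4.
Scaling by 2 multiplies the area by 2² = 4 (so the new area is 1068) and multiplies the boundary lattice-point count by 2, giving 8.
By Pick's theorem, the interior count of the dilated polygon is 1068 − 8/2 + 1 = 1065.

1065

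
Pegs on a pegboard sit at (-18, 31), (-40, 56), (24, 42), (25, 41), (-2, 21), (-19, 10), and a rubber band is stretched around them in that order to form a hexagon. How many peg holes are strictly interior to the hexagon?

The shoelace formula gives twice the area as |[(-18)·56 − (-40)·31] + [(-40)·42 − 24·56] + [24·41 − 25·42] + [25·21 − (-2)·41] + [(-2)·10 − (-19)·21] + [(-19)·31 − (-18)·10]| = 2281, so the area is 1140.5.
Along each edge there are gcd(|Δx|,|Δy|)+1 lattice points, so counting each shared vertex once the boundary has gcd(22,25) + gcd(64,14) + gcd(1,1) + gcd(27,20) + gcd(17,11) + gcd(1,21) = 1+2+1+1+1+1 = 7.
Pick's theorem gives I = A − B/2 + 1 = 1140.5 − 7/2 + 1 = 1138.

1138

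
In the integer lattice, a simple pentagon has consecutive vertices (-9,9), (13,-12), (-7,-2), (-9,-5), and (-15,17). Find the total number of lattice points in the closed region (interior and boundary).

By the shoelace formula, twice the signed area is |((-9)·(-12) − 13·9) + (13·(-2) − (-7)·(-12)) + ((-7)·(-5) − (-9)·(-2)) + ((-9)·17 − (-15)·(-5)) + ((-15)·9 − (-9)·17)| = 312, so the area is 156.
Summing gcd(|Δx|,|Δy|) over the edges gives the boundary count: gcd(22,21) + gcd(20,10) + gcd(2,3) + gcd(6,22) + gcd(6,8) = 1+10+1+2+2 = 16.
Pick's theorem gives I = A − B/2 + 1 = 156 − 16/2 + 1 = 149, so the closed region contains I + B = 149 + 16 = 165 lattice points.

165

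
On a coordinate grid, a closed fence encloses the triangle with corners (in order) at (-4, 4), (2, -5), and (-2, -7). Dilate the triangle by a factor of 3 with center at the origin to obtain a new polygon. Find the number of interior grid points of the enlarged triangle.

The shoelace formula gives twice the area as |[(-4)·(-5) − 2·4] + [2·(-7) − (-2)·(-5)] + [(-2)·4 − (-4)·(-7)]| = 48, so the area is 24.
Along each edge there are gcd(|Δx|,|Δy|)+1 lattice points, so counting each shared vertex once the boundary has gcd(6,9) + gcd(4,2) + gcd(2,11) = 3+2+1 = 6.
Scaling by 3 multiplies the area by 3² = 9 (so the new area is 216) and multiplies the boundary lattice-point count by 3, giving 18.
By Pick's theorem, the interior count of the dilated polygon is 216 − 18/2 + 1 = 208.

208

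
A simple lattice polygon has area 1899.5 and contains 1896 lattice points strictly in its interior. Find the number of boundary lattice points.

9

Pick's theorem gives A = I + B/2 − 1, so B = 2(A − I + 1) = 2(1899.5 − 1896 + 1) = 9.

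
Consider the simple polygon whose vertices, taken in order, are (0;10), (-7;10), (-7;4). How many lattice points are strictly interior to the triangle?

By the shoelace formula, twice the signed area is |(0·10 − (-7)·10) + ((-7)·4 − (-7)·10) + ((-7)·10 − 0·4)| = 42, so the area is 21.
Summing gcd(|Δx|,|Δy|) over the edges gives the boundary count: gcd(7,0) + gcd(0,6) + gcd(7,6) = 7+6+1 = 14.
Pick's theorem gives I = A − B/2 + 1 = 21 − 14/2 + 1 = 15.

15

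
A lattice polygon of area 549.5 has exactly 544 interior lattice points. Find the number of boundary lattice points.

Pick's theorem gives A = I + B/2 − 1, so B = 2(A − I + 1) = 2(549.5 − 544 + 1) = 13.

13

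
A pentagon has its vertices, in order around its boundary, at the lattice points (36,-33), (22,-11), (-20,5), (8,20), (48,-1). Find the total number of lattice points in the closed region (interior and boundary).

By the shoelace formula, twice the signed area is |(36·(-11) − 22·(-33)) + (22·5 − (-20)·(-11)) + ((-20)·20 − 8·5) + (8·(-1) − 48·20) + (48·(-33) − 36·(-1))| = 2736, so the area is 1368.
The number of boundary lattice points is Σ gcd(|Δx|,|Δy|) = gcd(14,22) + gcd(42,16) + gcd(28,15) + gcd(40,21) + gcd(12,32) = 2+2+1+1+4 = 10.
Pick's theorem gives I = A − B/2 + 1 = 1368 − 10/2 + 1 = 1364, so the closed region contains I + B = 1364 + 10 = 1374 lattice points.

1374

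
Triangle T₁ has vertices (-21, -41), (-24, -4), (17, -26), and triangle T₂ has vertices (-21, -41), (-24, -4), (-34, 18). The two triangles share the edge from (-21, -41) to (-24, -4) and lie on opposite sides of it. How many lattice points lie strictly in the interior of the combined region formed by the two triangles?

876

The union is the simple quadrilateral with vertices (-21, -41), (17, -26), (-24, -4), (-34, 18) in order.
By the shoelace formula, twice the signed area is |[(-21)·(-26) − 17·(-41)] + [17·(-4) − (-24)·(-26)] + [(-24)·18 − (-34)·(-4)] + [(-34)·(-41) − (-21)·18]| = 1755, so the area is 1755/2.
Along each edge there are gcd(|Δx|,|Δy|)+1 lattice points, so counting each shared vertex once the boundary has gcd(38,15) + gcd(41,22) + gcd(10,22) + gcd(13,59) = 1+1+2+1 = 5.
By Pick's theorem I = A − B/2 + 1 = 1755/2 − 5/2 + 1 = 876.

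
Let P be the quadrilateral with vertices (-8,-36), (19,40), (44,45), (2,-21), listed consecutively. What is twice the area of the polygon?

1795

Using the shoelace formula, 2A = |((-8)·40 − 19·(-36)) + (19·45 − 44·40) + (44·(-21) − 2·45) + (2·(-36) − (-8)·(-21))| = 1795, so the area is 897.5.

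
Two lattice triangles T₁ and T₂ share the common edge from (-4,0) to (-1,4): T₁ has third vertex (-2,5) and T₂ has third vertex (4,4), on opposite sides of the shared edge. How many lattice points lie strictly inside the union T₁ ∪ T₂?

9

The union is the simple quadrilateral with vertices (-4,0), (-2,5), (-1,4), (4,4) in order.
By the shoelace formula, twice the signed area is |[(-4)·5 − (-2)·0] + [(-2)·4 − (-1)·5] + [(-1)·4 − 4·4] + [4·0 − (-4)·4]| = 27, so the area is 27/2.
The number of boundary lattice points is Σ gcd(|Δx|,|Δy|) = gcd(2,5) + gcd(1,1) + gcd(5,0) + gcd(8,4) = 1+1+5+4 = 11.
By Pick's theorem I = A − B/2 + 1 = 27/2 − 11/2 + 1 = 9.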